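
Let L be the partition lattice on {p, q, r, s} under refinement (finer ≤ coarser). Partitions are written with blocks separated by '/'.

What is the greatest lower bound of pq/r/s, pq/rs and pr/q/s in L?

The meet (common refinement) of pq/r/s, pq/rs, pr/q/s intersects blocks pairwise, giving p/q/r/s.

p/q/r/s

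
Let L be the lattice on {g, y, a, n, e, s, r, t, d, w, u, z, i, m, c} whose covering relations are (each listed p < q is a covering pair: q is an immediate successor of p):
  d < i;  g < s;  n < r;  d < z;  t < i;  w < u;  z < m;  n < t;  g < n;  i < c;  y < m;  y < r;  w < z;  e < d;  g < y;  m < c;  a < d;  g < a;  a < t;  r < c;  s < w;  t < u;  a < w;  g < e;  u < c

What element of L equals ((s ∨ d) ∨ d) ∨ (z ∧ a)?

z

s ∨ d = z
z ∨ d = z
z ∧ a = a
z ∨ a = z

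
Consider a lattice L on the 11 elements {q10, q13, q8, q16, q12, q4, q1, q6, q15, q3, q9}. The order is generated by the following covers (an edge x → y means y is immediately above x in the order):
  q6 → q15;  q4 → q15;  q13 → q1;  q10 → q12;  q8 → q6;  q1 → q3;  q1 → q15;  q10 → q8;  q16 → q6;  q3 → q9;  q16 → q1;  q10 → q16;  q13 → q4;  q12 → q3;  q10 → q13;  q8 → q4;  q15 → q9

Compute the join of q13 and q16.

q1

Common upper bounds of {q13, q16}: q1, q15, q3, q9.
The least among these is q1.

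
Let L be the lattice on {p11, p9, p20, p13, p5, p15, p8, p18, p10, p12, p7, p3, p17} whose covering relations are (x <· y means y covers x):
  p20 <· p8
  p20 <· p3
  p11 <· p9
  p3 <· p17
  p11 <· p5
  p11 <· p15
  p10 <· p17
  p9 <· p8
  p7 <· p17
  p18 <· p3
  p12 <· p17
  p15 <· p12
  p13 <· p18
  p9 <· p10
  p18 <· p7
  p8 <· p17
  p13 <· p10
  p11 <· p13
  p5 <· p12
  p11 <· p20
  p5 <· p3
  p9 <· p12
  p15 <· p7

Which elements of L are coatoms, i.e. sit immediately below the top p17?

The coatoms are exactly the elements covered by p17: p10, p12, p3, p7, p8.

p10, p12, p3, p7, p8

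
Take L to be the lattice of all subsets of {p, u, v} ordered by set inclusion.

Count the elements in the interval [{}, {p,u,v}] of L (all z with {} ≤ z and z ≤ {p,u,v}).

8

The interval [{}, {p,u,v}] = {{p,u,v}, {p,u}, {p,v}, {p}, {u,v}, {u}, {v}, {}}, which has 8 elements.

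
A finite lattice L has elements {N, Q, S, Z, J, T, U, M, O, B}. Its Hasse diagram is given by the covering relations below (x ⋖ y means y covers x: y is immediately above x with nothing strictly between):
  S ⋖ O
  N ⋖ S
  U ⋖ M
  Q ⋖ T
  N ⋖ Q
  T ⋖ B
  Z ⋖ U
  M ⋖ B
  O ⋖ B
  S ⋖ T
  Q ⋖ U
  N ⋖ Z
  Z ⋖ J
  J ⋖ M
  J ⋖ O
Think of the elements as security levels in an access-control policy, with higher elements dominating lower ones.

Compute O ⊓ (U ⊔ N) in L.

Z

U ∨ N = U
O ∧ U = Z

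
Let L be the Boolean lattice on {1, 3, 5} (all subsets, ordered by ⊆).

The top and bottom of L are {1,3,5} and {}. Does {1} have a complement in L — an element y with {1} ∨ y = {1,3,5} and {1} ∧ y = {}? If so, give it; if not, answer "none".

{3,5}

Need y with {1} ∨ y = {1,3,5} and {1} ∧ y = {}.
Checking each element gives: {3,5}.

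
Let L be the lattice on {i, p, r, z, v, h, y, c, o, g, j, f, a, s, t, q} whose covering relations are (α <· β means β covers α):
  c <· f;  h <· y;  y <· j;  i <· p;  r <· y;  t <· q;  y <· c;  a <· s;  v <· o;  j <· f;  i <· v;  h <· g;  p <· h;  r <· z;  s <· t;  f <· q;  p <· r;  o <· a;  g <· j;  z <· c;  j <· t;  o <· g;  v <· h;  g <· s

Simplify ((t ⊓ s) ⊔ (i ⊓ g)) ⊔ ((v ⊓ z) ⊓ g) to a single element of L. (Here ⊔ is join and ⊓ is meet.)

s

t ∧ s = s
i ∧ g = i
s ∨ i = s
v ∧ z = i
i ∧ g = i
s ∨ i = s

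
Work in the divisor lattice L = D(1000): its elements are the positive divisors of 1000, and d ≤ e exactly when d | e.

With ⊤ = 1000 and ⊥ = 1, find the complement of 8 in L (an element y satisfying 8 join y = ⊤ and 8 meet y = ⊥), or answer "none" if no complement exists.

125

Need y with 8 ∨ y = 1000 and 8 ∧ y = 1.
Checking each element gives: 125.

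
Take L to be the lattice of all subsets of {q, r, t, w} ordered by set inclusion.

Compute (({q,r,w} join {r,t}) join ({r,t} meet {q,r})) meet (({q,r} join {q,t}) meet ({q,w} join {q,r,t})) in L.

{q,r,w} ∨ {r,t} = {q,r,t,w}
{r,t} ∧ {q,r} = {r}
{q,r,t,w} ∨ {r} = {q,r,t,w}
{q,r} ∨ {q,t} = {q,r,t}
{q,w} ∨ {q,r,t} = {q,r,t,w}
{q,r,t} ∧ {q,r,t,w} = {q,r,t}
{q,r,t,w} ∧ {q,r,t} = {q,r,t}

{q,r,t}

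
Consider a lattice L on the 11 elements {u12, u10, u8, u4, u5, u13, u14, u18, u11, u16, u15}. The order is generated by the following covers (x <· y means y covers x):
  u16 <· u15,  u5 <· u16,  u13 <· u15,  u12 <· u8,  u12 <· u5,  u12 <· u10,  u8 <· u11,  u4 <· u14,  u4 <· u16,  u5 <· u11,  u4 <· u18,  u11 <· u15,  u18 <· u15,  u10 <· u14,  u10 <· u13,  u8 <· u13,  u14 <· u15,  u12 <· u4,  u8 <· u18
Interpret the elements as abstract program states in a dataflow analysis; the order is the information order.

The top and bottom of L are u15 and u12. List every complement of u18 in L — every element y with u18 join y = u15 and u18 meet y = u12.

u10, u5

Need y with u18 ∨ y = u15 and u18 ∧ y = u12.
Checking each element gives: u10, u5.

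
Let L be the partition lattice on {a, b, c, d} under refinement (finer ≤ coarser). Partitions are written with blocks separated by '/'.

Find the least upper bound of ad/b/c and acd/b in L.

The join of ad/b/c and acd/b merges any blocks that overlap across the partitions, giving acd/b.

acd/b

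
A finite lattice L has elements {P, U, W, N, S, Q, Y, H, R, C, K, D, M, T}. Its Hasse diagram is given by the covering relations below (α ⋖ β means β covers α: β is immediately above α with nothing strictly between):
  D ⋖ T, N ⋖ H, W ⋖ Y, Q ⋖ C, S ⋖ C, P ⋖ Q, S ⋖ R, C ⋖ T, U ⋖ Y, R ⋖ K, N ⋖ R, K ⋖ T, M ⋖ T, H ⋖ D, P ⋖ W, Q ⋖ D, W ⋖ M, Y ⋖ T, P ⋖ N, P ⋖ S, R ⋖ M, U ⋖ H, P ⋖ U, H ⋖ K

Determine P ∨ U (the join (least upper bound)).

Common upper bounds of {P, U}: D, H, K, T, U, Y.
The least among these is U.

U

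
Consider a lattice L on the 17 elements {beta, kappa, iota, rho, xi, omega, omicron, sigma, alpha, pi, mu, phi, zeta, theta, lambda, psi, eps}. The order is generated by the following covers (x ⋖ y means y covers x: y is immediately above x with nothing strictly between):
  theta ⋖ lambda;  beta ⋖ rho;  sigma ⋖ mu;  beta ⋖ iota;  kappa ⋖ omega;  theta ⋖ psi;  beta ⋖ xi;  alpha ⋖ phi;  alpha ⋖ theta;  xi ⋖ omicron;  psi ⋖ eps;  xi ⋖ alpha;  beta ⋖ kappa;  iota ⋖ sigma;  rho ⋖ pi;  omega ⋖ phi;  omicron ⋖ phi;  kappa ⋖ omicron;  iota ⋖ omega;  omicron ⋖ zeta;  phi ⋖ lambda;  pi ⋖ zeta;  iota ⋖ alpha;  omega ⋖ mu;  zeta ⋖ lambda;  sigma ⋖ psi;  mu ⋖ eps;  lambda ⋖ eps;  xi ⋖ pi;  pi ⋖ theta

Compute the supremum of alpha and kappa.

phi

Common upper bounds of {alpha, kappa}: eps, lambda, phi.
The least among these is phi.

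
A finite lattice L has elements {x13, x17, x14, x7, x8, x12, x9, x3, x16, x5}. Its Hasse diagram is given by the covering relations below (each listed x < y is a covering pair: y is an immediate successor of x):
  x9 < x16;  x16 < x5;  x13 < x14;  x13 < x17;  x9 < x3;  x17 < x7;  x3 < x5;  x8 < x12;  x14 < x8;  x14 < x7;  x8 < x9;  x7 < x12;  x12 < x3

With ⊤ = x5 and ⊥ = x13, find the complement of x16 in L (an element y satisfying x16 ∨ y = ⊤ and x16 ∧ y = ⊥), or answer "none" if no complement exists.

Need y with x16 ∨ y = x5 and x16 ∧ y = x13.
Checking each element gives: x17.

x17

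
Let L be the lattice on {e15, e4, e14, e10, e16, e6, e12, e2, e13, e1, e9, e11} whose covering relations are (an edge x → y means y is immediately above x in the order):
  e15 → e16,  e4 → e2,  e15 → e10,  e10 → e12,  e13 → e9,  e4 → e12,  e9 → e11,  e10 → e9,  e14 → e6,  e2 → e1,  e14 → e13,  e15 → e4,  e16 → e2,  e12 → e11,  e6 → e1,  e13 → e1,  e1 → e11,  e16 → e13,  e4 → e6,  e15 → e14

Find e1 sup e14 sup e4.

Common upper bounds of {e1, e14, e4}: e1, e11.
The least among these is e1.

e1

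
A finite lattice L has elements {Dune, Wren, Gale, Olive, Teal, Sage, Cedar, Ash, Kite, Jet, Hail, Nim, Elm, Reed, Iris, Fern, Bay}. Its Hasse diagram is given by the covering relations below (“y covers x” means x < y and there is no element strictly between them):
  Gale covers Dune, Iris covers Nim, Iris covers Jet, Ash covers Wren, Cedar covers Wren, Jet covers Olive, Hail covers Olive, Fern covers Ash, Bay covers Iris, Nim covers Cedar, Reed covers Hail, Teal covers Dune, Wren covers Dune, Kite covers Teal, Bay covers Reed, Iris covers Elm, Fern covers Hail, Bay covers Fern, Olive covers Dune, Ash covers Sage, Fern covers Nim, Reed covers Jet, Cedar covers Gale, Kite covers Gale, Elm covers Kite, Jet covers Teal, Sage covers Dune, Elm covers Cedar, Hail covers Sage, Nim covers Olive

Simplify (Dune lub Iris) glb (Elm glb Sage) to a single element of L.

Dune ∨ Iris = Iris
Elm ∧ Sage = Dune
Iris ∧ Dune = Dune

Dune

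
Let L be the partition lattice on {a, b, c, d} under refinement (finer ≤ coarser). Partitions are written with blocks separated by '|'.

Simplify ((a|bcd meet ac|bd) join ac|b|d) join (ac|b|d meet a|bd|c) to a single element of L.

ac|bd

a|bcd ∧ ac|bd = a|bd|c
a|bd|c ∨ ac|b|d = ac|bd
ac|b|d ∧ a|bd|c = a|b|c|d
ac|bd ∨ a|b|c|d = ac|bd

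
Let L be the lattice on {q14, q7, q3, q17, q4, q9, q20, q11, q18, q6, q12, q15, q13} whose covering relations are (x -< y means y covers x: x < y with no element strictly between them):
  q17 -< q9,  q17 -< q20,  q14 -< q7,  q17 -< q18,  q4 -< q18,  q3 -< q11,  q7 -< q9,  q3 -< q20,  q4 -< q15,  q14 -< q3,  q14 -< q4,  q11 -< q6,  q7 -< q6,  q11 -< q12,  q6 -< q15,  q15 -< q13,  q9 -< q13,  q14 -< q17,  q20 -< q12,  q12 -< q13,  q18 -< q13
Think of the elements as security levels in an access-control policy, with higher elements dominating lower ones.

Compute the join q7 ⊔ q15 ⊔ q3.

Common upper bounds of {q7, q15, q3}: q13, q15.
The least among these is q15.

q15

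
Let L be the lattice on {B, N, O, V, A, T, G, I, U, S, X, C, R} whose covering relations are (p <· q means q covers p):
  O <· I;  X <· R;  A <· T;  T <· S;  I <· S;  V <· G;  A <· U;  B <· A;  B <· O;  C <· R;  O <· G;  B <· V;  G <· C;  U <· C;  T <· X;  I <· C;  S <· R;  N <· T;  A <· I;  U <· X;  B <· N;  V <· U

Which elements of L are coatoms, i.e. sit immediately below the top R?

The coatoms are exactly the elements covered by R: C, S, X.

C, S, X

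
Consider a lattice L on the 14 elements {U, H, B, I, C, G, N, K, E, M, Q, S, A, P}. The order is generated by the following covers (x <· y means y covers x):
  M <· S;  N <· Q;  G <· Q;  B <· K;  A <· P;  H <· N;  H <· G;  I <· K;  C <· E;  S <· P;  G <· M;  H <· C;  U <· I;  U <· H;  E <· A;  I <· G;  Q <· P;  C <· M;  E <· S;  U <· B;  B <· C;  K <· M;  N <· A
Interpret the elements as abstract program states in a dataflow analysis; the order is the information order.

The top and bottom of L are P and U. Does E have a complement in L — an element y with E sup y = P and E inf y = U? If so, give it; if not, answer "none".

none

For every candidate y, either E ∨ y ≠ P or E ∧ y ≠ U; no complement exists.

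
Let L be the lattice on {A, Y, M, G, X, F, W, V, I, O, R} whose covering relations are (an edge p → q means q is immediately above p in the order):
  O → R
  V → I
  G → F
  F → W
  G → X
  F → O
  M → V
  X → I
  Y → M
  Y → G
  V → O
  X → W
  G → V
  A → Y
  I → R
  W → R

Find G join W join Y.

W

Common upper bounds of {G, W, Y}: R, W.
The least among these is W.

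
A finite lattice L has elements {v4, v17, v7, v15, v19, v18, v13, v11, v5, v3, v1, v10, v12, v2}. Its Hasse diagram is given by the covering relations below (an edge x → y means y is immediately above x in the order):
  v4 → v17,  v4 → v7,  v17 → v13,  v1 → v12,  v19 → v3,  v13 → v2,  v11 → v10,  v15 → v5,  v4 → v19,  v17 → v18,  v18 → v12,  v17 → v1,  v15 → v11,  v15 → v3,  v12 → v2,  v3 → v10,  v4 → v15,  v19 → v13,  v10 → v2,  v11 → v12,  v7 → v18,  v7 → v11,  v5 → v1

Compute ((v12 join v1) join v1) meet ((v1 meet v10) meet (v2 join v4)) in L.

v15

v12 ∨ v1 = v12
v12 ∨ v1 = v12
v1 ∧ v10 = v15
v2 ∨ v4 = v2
v15 ∧ v2 = v15
v12 ∧ v15 = v15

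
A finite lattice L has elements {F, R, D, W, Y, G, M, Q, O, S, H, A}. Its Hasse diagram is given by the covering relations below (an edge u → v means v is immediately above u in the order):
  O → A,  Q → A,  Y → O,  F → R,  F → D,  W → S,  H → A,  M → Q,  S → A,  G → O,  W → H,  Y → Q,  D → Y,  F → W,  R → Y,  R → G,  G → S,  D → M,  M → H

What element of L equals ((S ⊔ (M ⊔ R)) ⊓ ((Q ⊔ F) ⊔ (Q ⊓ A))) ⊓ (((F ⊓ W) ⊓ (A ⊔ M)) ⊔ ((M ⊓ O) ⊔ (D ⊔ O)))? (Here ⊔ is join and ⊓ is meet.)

Y

M ∨ R = Q
S ∨ Q = A
Q ∨ F = Q
Q ∧ A = Q
Q ∨ Q = Q
A ∧ Q = Q
F ∧ W = F
A ∨ M = A
F ∧ A = F
M ∧ O = D
D ∨ O = O
D ∨ O = O
F ∨ O = O
Q ∧ O = Y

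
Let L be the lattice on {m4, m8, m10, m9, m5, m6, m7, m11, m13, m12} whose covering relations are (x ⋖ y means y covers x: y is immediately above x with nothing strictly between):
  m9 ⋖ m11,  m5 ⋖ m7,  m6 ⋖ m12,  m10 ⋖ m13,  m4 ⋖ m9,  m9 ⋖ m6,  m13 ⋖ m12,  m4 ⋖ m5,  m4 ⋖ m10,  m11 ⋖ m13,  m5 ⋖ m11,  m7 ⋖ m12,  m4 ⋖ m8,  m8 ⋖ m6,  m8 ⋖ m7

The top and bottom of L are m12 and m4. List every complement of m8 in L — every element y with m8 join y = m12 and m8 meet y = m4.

m10, m11, m13

Need y with m8 ∨ y = m12 and m8 ∧ y = m4.
Checking each element gives: m10, m11, m13.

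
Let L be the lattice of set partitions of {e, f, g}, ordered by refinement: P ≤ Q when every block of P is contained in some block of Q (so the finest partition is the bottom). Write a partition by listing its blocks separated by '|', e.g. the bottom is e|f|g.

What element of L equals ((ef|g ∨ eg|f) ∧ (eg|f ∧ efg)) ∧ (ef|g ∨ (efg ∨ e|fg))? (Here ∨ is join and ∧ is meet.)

eg|f

ef|g ∨ eg|f = efg
eg|f ∧ efg = eg|f
efg ∧ eg|f = eg|f
efg ∨ e|fg = efg
ef|g ∨ efg = efg
eg|f ∧ efg = eg|f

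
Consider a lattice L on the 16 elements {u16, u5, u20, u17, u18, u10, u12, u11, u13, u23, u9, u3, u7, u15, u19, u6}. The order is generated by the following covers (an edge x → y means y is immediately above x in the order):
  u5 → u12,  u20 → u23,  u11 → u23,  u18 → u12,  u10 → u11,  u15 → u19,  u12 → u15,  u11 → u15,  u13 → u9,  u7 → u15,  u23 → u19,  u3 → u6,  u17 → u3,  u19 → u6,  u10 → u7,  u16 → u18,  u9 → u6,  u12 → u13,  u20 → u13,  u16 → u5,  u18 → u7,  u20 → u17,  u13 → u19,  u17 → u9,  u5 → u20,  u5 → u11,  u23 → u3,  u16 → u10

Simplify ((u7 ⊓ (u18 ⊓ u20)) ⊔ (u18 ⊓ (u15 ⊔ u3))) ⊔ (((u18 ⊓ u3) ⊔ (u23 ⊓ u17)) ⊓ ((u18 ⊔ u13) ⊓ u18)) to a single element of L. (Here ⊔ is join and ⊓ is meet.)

u18

u18 ∧ u20 = u16
u7 ∧ u16 = u16
u15 ∨ u3 = u6
u18 ∧ u6 = u18
u16 ∨ u18 = u18
u18 ∧ u3 = u16
u23 ∧ u17 = u20
u16 ∨ u20 = u20
u18 ∨ u13 = u13
u13 ∧ u18 = u18
u20 ∧ u18 = u16
u18 ∨ u16 = u18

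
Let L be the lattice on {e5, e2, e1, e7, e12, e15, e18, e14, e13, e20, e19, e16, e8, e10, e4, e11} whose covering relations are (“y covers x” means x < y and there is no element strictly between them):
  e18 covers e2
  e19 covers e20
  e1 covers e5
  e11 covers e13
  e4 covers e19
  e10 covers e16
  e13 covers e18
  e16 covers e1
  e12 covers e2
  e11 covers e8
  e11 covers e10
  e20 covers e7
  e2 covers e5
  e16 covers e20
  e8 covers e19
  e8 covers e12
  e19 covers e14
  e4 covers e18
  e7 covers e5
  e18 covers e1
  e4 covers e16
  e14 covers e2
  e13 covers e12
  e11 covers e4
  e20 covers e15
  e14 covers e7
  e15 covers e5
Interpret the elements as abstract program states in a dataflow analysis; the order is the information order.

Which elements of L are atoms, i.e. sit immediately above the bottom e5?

The atoms are exactly the elements that cover e5: e1, e15, e2, e7.

e1, e15, e2, e7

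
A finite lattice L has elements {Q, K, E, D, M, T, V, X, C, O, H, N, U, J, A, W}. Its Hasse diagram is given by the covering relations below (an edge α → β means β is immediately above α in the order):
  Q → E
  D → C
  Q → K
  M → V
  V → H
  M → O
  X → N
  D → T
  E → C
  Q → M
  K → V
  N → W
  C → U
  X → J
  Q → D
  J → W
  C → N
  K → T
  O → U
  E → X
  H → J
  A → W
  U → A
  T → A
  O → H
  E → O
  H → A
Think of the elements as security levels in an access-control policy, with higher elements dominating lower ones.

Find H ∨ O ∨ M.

H

Common upper bounds of {H, O, M}: A, H, J, W.
The least among these is H.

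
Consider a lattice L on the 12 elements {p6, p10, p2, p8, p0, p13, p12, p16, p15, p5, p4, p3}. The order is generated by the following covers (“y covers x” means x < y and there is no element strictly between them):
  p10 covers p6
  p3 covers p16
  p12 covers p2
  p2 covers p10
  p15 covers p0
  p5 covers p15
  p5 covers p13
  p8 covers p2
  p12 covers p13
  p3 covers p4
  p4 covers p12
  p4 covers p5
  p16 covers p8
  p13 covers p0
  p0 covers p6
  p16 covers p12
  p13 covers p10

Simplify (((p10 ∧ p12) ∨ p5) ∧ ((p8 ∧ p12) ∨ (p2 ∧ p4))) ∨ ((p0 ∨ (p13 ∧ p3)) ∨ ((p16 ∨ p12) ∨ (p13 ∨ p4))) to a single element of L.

p10 ∧ p12 = p10
p10 ∨ p5 = p5
p8 ∧ p12 = p2
p2 ∧ p4 = p2
p2 ∨ p2 = p2
p5 ∧ p2 = p10
p13 ∧ p3 = p13
p0 ∨ p13 = p13
p16 ∨ p12 = p16
p13 ∨ p4 = p4
p16 ∨ p4 = p3
p13 ∨ p3 = p3
p10 ∨ p3 = p3

p3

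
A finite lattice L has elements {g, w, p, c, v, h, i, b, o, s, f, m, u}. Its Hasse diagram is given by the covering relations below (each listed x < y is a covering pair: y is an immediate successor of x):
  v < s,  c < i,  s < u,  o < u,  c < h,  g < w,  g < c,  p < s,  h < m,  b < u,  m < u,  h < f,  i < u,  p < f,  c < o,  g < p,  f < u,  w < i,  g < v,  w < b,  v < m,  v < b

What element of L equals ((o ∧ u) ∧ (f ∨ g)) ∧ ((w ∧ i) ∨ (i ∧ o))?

c

o ∧ u = o
f ∨ g = f
o ∧ f = c
w ∧ i = w
i ∧ o = c
w ∨ c = i
c ∧ i = c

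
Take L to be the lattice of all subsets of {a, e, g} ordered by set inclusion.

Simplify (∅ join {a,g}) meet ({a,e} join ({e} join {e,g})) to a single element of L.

∅ ∨ {a,g} = {a,g}
{e} ∨ {e,g} = {e,g}
{a,e} ∨ {e,g} = {a,e,g}
{a,g} ∧ {a,e,g} = {a,g}

{a,g}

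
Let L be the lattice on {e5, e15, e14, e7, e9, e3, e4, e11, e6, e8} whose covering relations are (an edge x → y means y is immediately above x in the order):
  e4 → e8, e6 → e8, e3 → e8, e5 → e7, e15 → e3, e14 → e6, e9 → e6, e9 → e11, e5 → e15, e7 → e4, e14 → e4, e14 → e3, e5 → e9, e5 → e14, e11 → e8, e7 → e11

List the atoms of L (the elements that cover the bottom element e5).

The atoms are exactly the elements that cover e5: e14, e15, e7, e9.

e14, e15, e7, e9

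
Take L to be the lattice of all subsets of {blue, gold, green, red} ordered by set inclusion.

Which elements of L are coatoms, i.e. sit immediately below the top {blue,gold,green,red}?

The coatoms are exactly the elements covered by {blue,gold,green,red}: {blue,gold,green}, {blue,gold,red}, {blue,green,red}, {gold,green,red}.

{blue,gold,green}, {blue,gold,red}, {blue,green,red}, {gold,green,red}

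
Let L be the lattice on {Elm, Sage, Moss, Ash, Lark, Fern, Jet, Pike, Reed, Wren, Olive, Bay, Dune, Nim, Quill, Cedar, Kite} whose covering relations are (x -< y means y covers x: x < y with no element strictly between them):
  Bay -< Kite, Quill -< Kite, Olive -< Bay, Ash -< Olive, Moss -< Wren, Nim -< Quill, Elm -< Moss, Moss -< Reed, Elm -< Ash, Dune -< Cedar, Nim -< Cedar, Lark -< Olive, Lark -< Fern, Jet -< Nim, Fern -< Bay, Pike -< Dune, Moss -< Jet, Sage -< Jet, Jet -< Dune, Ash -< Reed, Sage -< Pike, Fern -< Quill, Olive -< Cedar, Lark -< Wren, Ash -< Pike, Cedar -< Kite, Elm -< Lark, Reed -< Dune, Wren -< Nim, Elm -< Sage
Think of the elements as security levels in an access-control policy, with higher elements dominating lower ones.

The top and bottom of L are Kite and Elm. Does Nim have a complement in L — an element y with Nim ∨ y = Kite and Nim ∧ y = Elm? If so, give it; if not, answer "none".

none

For every candidate y, either Nim ∨ y ≠ Kite or Nim ∧ y ≠ Elm; no complement exists.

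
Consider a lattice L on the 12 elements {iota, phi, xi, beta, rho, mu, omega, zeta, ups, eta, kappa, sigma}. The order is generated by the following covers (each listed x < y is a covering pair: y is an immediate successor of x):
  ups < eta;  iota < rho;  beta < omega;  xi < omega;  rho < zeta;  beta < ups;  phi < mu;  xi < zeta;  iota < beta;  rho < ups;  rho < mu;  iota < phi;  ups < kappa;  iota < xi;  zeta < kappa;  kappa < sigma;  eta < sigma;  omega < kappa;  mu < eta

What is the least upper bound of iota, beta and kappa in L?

kappa

Common upper bounds of {iota, beta, kappa}: kappa, sigma.
The least among these is kappa.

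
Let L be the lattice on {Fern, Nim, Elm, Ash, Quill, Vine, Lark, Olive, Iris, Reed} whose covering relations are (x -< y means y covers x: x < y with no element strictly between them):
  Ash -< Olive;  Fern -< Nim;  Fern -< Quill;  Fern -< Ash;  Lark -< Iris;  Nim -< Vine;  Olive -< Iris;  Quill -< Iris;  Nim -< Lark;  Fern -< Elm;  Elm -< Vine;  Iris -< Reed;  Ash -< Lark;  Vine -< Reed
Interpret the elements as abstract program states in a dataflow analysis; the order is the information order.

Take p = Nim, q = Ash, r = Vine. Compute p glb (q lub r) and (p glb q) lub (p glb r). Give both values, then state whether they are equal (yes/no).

q lub r = Reed, so p glb (q lub r) = Nim glb Reed = Nim.
p glb q = Fern and p glb r = Nim, so (p glb q) lub (p glb r) = Fern lub Nim = Nim.
Equal: yes.

Nim; Nim; yes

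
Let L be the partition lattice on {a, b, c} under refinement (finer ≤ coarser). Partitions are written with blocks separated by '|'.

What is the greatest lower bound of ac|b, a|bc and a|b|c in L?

a|b|c

The meet (common refinement) of ac|b, a|bc, a|b|c intersects blocks pairwise, giving a|b|c.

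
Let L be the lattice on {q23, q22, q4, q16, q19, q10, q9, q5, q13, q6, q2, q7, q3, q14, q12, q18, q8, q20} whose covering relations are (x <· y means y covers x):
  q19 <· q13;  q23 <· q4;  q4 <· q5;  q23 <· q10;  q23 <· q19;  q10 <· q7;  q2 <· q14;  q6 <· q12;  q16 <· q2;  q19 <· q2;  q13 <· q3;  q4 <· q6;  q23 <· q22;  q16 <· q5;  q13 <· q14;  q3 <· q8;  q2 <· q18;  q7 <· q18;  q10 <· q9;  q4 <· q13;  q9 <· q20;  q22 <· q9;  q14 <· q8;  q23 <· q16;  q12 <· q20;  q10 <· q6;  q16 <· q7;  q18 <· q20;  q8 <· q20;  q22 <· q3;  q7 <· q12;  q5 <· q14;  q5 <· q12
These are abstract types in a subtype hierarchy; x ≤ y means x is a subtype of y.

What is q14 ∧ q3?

Common lower bounds of {q14, q3}: q13, q19, q23, q4.
The greatest among these is q13.

q13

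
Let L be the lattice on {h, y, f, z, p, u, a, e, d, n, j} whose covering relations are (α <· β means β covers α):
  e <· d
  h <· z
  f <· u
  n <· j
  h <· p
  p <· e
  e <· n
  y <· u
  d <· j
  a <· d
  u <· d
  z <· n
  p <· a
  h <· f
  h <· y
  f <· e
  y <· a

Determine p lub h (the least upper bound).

p

Common upper bounds of {p, h}: a, d, e, j, n, p.
The least among these is p.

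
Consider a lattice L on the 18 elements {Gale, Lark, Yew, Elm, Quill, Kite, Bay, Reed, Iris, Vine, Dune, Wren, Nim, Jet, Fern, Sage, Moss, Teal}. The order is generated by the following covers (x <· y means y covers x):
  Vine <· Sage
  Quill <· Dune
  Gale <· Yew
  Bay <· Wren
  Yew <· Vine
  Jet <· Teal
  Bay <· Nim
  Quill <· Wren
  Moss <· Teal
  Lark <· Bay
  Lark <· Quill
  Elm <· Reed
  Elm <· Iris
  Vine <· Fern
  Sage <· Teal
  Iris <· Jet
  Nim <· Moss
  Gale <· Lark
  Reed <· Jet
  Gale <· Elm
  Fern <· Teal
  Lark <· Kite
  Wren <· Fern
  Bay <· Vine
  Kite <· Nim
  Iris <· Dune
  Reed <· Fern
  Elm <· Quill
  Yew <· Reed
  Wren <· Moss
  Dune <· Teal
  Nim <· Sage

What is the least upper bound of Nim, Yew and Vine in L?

Common upper bounds of {Nim, Yew, Vine}: Sage, Teal.
The least among these is Sage.

Sage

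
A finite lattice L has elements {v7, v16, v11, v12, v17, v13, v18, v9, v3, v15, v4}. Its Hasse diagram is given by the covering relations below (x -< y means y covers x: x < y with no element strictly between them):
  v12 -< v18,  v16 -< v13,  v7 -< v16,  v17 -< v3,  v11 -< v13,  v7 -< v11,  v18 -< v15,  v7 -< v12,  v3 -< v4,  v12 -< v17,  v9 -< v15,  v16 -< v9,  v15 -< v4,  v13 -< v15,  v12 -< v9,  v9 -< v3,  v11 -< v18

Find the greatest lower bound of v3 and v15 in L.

v9

Common lower bounds of {v3, v15}: v12, v16, v7, v9.
The greatest among these is v9.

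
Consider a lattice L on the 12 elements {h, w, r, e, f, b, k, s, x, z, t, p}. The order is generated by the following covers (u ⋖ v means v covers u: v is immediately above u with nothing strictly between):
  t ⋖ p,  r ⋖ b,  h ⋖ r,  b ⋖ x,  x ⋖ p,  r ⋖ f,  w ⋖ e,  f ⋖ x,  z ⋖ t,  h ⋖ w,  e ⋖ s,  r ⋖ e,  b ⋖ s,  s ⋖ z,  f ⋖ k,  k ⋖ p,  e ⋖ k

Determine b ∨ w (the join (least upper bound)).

s

Common upper bounds of {b, w}: p, s, t, z.
The least among these is s.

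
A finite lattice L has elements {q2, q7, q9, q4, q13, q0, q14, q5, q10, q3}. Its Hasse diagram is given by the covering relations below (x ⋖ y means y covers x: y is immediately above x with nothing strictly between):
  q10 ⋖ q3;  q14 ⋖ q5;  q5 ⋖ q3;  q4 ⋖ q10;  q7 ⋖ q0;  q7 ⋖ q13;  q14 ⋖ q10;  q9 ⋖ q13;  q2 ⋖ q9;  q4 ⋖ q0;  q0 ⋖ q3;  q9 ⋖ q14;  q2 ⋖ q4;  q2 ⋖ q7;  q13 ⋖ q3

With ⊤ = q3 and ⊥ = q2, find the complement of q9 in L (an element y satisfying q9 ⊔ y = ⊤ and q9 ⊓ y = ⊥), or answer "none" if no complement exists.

Need y with q9 ∨ y = q3 and q9 ∧ y = q2.
Checking each element gives: q0.

q0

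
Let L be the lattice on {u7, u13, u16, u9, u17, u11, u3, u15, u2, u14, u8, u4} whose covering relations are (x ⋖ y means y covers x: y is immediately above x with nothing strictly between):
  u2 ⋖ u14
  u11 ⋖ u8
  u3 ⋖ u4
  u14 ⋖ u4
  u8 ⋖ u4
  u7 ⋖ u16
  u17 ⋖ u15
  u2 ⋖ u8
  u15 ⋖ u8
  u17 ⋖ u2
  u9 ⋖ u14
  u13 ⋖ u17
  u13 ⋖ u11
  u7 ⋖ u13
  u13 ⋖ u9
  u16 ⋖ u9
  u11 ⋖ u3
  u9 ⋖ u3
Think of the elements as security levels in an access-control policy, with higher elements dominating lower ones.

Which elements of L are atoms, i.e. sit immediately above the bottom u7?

u13, u16

The atoms are exactly the elements that cover u7: u13, u16.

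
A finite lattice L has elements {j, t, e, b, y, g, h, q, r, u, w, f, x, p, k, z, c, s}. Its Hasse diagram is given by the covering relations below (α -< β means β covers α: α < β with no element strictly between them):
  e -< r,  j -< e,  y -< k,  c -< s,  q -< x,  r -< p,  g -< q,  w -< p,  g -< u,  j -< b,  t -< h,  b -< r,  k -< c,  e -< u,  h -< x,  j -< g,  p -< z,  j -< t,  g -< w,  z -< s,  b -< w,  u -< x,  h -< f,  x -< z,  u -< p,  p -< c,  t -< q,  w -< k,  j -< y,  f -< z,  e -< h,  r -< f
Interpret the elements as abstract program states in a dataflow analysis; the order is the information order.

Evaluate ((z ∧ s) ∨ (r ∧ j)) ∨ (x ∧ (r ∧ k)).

z ∧ s = z
r ∧ j = j
z ∨ j = z
r ∧ k = b
x ∧ b = j
z ∨ j = z

z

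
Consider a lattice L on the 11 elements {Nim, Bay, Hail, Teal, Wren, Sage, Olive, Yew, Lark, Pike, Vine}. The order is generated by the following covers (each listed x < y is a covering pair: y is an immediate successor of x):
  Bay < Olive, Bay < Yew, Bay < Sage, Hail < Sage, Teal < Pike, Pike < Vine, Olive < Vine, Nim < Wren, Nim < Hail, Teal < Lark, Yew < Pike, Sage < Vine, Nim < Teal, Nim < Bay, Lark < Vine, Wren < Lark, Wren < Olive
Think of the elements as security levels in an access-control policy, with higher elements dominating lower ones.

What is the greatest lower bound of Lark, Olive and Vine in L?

Wren

Common lower bounds of {Lark, Olive, Vine}: Nim, Wren.
The greatest among these is Wren.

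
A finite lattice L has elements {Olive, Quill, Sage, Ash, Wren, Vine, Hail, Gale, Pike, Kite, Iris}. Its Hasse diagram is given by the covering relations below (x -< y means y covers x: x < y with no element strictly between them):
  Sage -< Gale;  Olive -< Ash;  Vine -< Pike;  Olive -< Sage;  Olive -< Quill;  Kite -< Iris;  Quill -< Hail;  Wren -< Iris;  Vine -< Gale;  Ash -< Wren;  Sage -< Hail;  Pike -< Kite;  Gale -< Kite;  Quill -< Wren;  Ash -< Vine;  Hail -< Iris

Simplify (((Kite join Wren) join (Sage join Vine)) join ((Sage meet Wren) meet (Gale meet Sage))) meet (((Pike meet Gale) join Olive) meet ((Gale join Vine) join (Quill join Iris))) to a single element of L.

Kite ∨ Wren = Iris
Sage ∨ Vine = Gale
Iris ∨ Gale = Iris
Sage ∧ Wren = Olive
Gale ∧ Sage = Sage
Olive ∧ Sage = Olive
Iris ∨ Olive = Iris
Pike ∧ Gale = Vine
Vine ∨ Olive = Vine
Gale ∨ Vine = Gale
Quill ∨ Iris = Iris
Gale ∨ Iris = Iris
Vine ∧ Iris = Vine
Iris ∧ Vine = Vine

Vine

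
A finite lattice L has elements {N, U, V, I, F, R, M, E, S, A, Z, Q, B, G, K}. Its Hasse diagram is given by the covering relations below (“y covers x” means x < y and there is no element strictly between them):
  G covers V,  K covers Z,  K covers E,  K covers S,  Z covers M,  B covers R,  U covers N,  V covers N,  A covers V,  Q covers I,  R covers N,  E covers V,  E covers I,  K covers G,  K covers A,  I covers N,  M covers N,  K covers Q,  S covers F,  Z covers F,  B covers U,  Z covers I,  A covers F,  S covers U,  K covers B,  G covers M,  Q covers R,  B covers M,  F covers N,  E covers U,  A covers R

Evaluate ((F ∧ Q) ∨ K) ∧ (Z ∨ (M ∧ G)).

Z

F ∧ Q = N
N ∨ K = K
M ∧ G = M
Z ∨ M = Z
K ∧ Z = Z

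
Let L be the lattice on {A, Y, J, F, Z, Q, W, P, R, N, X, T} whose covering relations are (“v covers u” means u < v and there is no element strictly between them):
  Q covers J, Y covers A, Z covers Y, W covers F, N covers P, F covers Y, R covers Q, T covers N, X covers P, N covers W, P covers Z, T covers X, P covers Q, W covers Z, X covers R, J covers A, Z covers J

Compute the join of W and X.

Common upper bounds of {W, X}: T.
The least among these is T.

T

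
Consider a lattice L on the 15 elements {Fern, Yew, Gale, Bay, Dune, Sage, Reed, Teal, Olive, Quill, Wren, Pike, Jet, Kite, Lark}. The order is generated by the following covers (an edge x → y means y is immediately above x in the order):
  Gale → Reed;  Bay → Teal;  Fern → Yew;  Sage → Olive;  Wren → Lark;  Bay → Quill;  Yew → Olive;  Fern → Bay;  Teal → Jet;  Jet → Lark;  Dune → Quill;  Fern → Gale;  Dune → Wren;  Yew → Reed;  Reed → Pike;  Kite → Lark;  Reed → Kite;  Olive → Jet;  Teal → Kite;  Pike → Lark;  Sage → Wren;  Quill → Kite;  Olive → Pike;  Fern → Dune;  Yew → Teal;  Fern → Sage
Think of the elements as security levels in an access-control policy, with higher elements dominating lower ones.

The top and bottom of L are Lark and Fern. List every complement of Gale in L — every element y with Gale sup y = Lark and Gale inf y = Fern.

Need y with Gale ∨ y = Lark and Gale ∧ y = Fern.
Checking each element gives: Jet, Wren.

Jet, Wren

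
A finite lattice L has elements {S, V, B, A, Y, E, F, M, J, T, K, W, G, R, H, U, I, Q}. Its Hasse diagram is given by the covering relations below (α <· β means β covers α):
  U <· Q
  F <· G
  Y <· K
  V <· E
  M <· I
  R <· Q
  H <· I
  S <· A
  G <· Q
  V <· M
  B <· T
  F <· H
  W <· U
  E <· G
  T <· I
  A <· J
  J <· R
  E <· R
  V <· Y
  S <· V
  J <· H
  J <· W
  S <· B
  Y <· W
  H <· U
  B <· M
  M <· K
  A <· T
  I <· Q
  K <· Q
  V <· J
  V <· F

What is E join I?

Common upper bounds of {E, I}: Q.
The least among these is Q.

Q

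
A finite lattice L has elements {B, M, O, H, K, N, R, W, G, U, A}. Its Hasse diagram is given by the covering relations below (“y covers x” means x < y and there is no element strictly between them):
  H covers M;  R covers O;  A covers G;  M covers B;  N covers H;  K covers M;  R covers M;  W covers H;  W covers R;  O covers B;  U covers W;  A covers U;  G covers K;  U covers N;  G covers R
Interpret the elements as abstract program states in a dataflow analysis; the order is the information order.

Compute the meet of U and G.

Common lower bounds of {U, G}: B, M, O, R.
The greatest among these is R.

R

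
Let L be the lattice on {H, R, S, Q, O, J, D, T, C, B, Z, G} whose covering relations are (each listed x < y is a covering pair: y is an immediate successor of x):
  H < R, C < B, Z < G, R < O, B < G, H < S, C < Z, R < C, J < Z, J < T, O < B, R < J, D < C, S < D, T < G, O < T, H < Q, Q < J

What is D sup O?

B

Common upper bounds of {D, O}: B, G.
The least among these is B.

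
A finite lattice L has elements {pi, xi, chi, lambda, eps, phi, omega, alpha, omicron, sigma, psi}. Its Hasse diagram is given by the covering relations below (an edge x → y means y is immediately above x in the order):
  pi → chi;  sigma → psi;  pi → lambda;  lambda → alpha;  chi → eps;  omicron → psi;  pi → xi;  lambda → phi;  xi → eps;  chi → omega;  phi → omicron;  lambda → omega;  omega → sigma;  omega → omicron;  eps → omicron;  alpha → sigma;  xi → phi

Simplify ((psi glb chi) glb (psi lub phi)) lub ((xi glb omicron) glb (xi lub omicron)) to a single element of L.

psi ∧ chi = chi
psi ∨ phi = psi
chi ∧ psi = chi
xi ∧ omicron = xi
xi ∨ omicron = omicron
xi ∧ omicron = xi
chi ∨ xi = eps

eps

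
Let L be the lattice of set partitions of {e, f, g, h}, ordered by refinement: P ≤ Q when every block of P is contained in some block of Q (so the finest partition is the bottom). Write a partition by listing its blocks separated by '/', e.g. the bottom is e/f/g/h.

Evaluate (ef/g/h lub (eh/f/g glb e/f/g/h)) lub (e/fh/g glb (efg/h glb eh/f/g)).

eh/f/g ∧ e/f/g/h = e/f/g/h
ef/g/h ∨ e/f/g/h = ef/g/h
efg/h ∧ eh/f/g = e/f/g/h
e/fh/g ∧ e/f/g/h = e/f/g/h
ef/g/h ∨ e/f/g/h = ef/g/h

ef/g/h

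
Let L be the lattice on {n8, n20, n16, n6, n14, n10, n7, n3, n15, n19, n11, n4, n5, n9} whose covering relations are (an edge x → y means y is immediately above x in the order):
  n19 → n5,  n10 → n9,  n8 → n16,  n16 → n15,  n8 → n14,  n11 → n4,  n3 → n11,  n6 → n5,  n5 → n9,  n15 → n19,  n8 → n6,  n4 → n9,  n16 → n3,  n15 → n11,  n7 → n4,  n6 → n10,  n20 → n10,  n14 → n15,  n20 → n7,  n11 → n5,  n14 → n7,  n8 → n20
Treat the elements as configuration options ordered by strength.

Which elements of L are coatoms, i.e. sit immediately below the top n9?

The coatoms are exactly the elements covered by n9: n10, n4, n5.

n10, n4, n5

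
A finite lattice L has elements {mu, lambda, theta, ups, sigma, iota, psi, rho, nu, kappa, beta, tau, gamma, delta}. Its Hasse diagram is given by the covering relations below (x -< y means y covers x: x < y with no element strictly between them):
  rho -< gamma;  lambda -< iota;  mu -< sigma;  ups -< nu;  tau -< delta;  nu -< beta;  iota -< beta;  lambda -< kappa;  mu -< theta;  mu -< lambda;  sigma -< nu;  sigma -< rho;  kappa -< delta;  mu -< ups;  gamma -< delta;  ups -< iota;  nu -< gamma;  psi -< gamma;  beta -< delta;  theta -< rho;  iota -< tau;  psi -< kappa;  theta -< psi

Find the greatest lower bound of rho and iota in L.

Common lower bounds of {rho, iota}: mu.
The greatest among these is mu.

mu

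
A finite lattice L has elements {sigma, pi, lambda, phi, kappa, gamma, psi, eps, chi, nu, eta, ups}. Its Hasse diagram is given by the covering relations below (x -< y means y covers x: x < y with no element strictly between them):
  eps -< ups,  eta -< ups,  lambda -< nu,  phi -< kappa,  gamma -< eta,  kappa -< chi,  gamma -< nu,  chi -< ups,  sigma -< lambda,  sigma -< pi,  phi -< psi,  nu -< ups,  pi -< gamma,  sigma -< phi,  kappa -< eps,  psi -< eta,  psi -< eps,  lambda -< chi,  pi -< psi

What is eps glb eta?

psi

Common lower bounds of {eps, eta}: phi, pi, psi, sigma.
The greatest among these is psi.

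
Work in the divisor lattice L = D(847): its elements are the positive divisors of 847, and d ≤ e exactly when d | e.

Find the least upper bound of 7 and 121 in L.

Common upper bounds of {7, 121}: 847.
The least among these is 847.

847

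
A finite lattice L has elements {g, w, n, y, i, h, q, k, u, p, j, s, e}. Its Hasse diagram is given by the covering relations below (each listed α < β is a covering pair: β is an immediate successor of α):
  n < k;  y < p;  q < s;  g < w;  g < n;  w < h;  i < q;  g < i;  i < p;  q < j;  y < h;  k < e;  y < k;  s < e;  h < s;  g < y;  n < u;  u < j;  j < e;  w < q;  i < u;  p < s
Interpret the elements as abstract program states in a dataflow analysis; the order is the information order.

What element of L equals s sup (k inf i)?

k ∧ i = g
s ∨ g = s

s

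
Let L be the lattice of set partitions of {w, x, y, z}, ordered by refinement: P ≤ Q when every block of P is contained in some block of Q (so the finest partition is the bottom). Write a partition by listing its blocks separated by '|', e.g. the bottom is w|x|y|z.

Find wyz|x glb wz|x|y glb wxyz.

Common lower bounds of {wyz|x, wz|x|y, wxyz}: wz|x|y, w|x|y|z.
The greatest among these is wz|x|y.

wz|x|y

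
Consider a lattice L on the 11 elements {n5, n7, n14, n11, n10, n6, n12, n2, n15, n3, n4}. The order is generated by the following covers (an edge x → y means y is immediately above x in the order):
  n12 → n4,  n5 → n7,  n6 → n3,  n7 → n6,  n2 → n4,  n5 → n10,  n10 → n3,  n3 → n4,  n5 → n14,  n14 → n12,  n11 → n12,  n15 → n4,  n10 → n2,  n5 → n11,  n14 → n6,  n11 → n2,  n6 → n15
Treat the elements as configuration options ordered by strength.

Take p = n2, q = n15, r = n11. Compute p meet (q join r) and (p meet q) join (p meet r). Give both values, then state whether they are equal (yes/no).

n2; n11; no

q join r = n4, so p meet (q join r) = n2 meet n4 = n2.
p meet q = n5 and p meet r = n11, so (p meet q) join (p meet r) = n5 join n11 = n11.
Equal: no.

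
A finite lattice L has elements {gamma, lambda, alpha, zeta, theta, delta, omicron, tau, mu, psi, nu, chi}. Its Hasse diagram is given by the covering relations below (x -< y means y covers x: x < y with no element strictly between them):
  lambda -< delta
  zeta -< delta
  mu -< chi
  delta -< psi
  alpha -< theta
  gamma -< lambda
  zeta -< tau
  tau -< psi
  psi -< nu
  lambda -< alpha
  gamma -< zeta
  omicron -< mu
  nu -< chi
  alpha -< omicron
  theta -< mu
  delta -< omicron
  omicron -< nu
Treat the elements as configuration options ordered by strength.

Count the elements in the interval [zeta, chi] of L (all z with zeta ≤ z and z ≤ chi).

The interval [zeta, chi] = {chi, delta, mu, nu, omicron, psi, tau, zeta}, which has 8 elements.

8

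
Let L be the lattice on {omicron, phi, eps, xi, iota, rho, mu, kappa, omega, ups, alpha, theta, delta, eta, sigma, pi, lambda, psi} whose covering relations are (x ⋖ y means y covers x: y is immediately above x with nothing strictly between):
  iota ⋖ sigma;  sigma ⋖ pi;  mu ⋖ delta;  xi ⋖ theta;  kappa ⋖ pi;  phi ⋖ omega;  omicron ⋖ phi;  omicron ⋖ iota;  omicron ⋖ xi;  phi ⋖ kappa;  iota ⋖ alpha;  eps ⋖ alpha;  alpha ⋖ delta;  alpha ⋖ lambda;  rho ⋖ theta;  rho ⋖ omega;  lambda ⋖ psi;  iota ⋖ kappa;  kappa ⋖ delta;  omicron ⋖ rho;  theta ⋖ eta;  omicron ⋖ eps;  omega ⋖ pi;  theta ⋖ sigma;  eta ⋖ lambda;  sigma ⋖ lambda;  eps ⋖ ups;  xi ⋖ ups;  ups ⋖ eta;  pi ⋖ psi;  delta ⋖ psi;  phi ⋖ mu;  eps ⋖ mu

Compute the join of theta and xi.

theta

Common upper bounds of {theta, xi}: eta, lambda, pi, psi, sigma, theta.
The least among these is theta.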